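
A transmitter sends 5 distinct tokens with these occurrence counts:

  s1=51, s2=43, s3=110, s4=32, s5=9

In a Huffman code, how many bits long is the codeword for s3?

1

Build the tree from the bottom:
merge s5(9) and s4(32): 41
merge 41 and s2(43): 84
merge s1(51) and 84: 135
merge s3(110) and 135: 245
s3 is merged only at the final step, so code length = 1.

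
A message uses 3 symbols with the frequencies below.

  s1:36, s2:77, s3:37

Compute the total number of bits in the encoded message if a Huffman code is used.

Greedily combine the two least-frequent nodes:
s1(36) + s3(37) → 73
73 + s2(77) → 150
Total encoded bits = sum of merged weights = 73 + 150 = 223.

223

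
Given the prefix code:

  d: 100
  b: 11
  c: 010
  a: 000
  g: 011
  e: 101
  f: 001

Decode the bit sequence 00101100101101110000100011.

fgfggdfab

Read left to right; each codeword is recognised as soon as it completes (prefix code):
  001→f | 011→g | 001→f | 011→g | 011→g | 100→d | 001→f | 000→a | 11→b
Decoded message: fgfggdfab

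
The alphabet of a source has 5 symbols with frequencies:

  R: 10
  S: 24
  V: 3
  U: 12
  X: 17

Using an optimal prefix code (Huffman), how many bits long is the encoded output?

Merge the two smallest weights repeatedly:
merge V(3) and R(10): 13
merge U(12) and 13: 25
merge X(17) and S(24): 41
merge 25 and 41: 66
Total encoded bits = sum of merged weights = 13 + 25 + 41 + 66 = 145.

145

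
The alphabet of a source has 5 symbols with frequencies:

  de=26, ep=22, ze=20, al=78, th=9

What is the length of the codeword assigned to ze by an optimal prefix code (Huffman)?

3

Huffman merges, smallest pair first:
merge th(9) and ze(20): 29
merge ep(22) and de(26): 48
merge 29 and 48: 77
merge 77 and al(78): 155
ze's leaf is at depth 3, giving a 3-bit codeword.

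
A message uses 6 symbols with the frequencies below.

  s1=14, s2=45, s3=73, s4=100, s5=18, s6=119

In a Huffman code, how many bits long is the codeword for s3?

Build the tree from the bottom:
merge s1(14) and s5(18): 32
merge 32 and s2(45): 77
merge s3(73) and 77: 150
merge s4(100) and s6(119): 219
merge 150 and 219: 369
The subtree containing s3 is merged 2 times, so code length = 2.

2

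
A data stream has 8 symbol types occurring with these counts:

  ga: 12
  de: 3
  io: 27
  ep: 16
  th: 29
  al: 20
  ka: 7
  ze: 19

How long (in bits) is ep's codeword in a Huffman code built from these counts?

Build the tree from the bottom:
de(3) + ka(7) → 10
10 + ga(12) → 22
ep(16) + ze(19) → 35
al(20) + 22 → 42
io(27) + th(29) → 56
35 + 42 → 77
56 + 77 → 133
The subtree containing ep is merged 3 times, so code length = 3.

3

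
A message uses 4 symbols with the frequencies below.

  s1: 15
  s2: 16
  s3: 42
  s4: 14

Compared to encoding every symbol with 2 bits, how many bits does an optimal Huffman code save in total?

Fixed-length: 2 bits × 87 symbols = 174 bits.
Huffman merges:
s4(14) + s1(15) → 29
s2(16) + 29 → 45
s3(42) + 45 → 87
Huffman total = 29 + 45 + 87 = 161 bits.
Saving = 174 − 161 = 13 bits.

13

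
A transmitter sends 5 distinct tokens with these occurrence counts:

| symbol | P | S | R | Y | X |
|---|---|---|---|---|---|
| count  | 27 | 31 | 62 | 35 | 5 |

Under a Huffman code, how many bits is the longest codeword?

Merge the two lowest-weight nodes at each step:
merge X(5) and P(27): 32
merge S(31) and 32: 63
merge Y(35) and R(62): 97
merge 63 and 97: 160
Maximum depth reached is 3.

3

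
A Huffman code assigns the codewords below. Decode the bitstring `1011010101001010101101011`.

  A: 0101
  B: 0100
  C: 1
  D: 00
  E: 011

CEABCAEAC

Read left to right; each codeword is recognised as soon as it completes (prefix code):
  1→C | 011→E | 0101→A | 0100→B | 1→C | 0101→A | 011→E | 0101→A | 1→C
Decoded message: CEABCAEAC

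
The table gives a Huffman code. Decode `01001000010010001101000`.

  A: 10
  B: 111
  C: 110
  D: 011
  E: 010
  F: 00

Read left to right; each codeword is recognised as soon as it completes (prefix code):
  010→E | 010→E | 00→F | 010→E | 010→E | 00→F | 110→C | 10→A | 00→F
Decoded message: EEFEEFCAF

EEFEEFCAF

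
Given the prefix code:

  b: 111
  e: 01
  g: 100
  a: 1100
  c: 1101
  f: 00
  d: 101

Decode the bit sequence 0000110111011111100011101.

ffccbaec

Read left to right; each codeword is recognised as soon as it completes (prefix code):
  00→f | 00→f | 1101→c | 1101→c | 111→b | 1100→a | 01→e | 1101→c
Decoded message: ffccbaec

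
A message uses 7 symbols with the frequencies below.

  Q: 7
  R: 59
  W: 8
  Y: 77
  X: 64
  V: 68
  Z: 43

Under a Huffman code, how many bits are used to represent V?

2

Repeatedly merge the two smallest:
merge Q(7) and W(8): 15
merge 15 and Z(43): 58
merge 58 and R(59): 117
merge X(64) and V(68): 132
merge Y(77) and 117: 194
merge 132 and 194: 326
V's leaf is at depth 2, giving a 2-bit codeword.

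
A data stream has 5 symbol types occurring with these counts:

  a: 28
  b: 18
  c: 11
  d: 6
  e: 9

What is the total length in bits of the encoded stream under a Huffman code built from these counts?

Greedily combine the two least-frequent nodes:
combine d(6), e(9) → 15
combine c(11), 15 → 26
combine b(18), 26 → 44
combine a(28), 44 → 72
Each symbol's bit-cost is frequency × depth; summing gives 157 bits (equivalently 15 + 26 + 44 + 72).

157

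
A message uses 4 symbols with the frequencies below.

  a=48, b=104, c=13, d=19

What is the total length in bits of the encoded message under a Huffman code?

296

Greedily combine the two least-frequent nodes:
merge c(13) and d(19): 32
merge 32 and a(48): 80
merge 80 and b(104): 184
Total encoded bits = sum of merged weights = 32 + 80 + 184 = 296.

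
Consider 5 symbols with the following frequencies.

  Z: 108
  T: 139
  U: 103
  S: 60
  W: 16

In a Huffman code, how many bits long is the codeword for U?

2

Build the tree from the bottom:
W(16) + S(60) → 76
76 + U(103) → 179
Z(108) + T(139) → 247
179 + 247 → 426
The subtree containing U is merged 2 times, so code length = 2.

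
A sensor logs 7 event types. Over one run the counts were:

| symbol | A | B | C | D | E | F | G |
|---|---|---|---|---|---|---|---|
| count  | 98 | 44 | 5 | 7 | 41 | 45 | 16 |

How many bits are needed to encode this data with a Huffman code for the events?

Greedily combine the two least-frequent nodes:
C(5) + D(7) → 12
12 + G(16) → 28
28 + E(41) → 69
B(44) + F(45) → 89
69 + 89 → 158
A(98) + 158 → 256
The encoded length is the sum of every internal node's weight: 12 + 28 + 69 + 89 + 158 + 256 = 612 bits.

612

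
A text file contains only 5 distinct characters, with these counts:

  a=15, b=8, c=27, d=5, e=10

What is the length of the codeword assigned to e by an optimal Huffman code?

3

Build the tree from the bottom:
combine d(5), b(8) → 13
combine e(10), 13 → 23
combine a(15), 23 → 38
combine c(27), 38 → 65
The subtree containing e is merged 3 times, so code length = 3.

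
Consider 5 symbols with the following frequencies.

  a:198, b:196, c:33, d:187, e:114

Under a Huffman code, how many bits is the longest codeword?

Merge the two lowest-weight nodes at each step:
combine c(33), e(114) → 147
combine 147, d(187) → 334
combine b(196), a(198) → 394
combine 334, 394 → 728
The rarest symbols sit at the bottom; the longest codeword is 3 bits.

3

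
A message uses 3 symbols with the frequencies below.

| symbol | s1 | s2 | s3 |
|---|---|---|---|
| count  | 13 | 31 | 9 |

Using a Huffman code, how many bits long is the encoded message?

75

Merge the two smallest weights repeatedly:
s3(9) + s1(13) → 22
22 + s2(31) → 53
Total encoded bits = sum of merged weights = 22 + 53 = 75.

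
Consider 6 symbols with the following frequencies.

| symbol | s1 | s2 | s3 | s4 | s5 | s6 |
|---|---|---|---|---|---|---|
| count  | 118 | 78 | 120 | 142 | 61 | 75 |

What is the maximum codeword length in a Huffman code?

Merge the two lowest-weight nodes at each step:
s5(61) + s6(75) → 136
s2(78) + s1(118) → 196
s3(120) + 136 → 256
s4(142) + 196 → 338
256 + 338 → 594
Maximum depth reached is 3.

3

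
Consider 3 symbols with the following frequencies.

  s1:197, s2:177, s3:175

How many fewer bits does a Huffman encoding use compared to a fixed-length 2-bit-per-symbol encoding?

197

Fixed-length: 2 bits × 549 symbols = 1098 bits.
Huffman merges:
merge s3(175) and s2(177): 352
merge s1(197) and 352: 549
Huffman total = 352 + 549 = 901 bits.
Saving = 1098 − 901 = 197 bits.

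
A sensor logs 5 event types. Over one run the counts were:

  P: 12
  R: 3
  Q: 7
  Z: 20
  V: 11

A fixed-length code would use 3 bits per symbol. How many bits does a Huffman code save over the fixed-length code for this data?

Fixed-length: 3 bits × 53 symbols = 159 bits.
Huffman merges:
combine R(3), Q(7) → 10
combine 10, V(11) → 21
combine P(12), Z(20) → 32
combine 21, 32 → 53
Huffman total = 10 + 21 + 32 + 53 = 116 bits.
Saving = 159 − 116 = 43 bits.

43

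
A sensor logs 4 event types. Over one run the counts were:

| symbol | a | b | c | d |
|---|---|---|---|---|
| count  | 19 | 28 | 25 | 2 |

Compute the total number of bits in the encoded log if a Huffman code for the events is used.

141

Build the Huffman tree bottom-up:
merge d(2) and a(19): 21
merge 21 and c(25): 46
merge b(28) and 46: 74
The encoded length is the sum of every internal node's weight: 21 + 46 + 74 = 141 bits.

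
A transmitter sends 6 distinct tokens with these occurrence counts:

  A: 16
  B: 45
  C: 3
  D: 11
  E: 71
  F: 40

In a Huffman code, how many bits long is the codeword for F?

Build the tree from the bottom:
combine C(3), D(11) → 14
combine 14, A(16) → 30
combine 30, F(40) → 70
combine B(45), 70 → 115
combine E(71), 115 → 186
The subtree containing F is merged 3 times, so code length = 3.

3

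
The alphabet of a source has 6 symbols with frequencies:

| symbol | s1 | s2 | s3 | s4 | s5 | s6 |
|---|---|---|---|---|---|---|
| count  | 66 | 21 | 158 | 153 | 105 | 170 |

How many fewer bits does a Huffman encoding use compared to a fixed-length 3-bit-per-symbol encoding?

394

Fixed-length: 3 bits × 673 symbols = 2019 bits.
Huffman merges:
merge s2(21) and s1(66): 87
merge 87 and s5(105): 192
merge s4(153) and s3(158): 311
merge s6(170) and 192: 362
merge 311 and 362: 673
Huffman total = 87 + 192 + 311 + 362 + 673 = 1625 bits.
Saving = 2019 − 1625 = 394 bits.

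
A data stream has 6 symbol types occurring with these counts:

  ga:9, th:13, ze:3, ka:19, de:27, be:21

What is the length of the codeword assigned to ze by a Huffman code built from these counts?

Build the tree from the bottom:
combine ze(3), ga(9) → 12
combine 12, th(13) → 25
combine ka(19), be(21) → 40
combine 25, de(27) → 52
combine 40, 52 → 92
ze's leaf is at depth 4, giving a 4-bit codeword.

4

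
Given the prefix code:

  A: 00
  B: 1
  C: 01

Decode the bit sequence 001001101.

Read left to right; each codeword is recognised as soon as it completes (prefix code):
  00→A | 1→B | 00→A | 1→B | 1→B | 01→C
Decoded message: ABABBC

ABABBC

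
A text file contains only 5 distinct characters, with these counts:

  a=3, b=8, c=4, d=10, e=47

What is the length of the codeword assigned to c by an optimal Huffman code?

Build the tree from the bottom:
merge a(3) and c(4): 7
merge 7 and b(8): 15
merge d(10) and 15: 25
merge 25 and e(47): 72
The subtree containing c is merged 4 times, so code length = 4.

4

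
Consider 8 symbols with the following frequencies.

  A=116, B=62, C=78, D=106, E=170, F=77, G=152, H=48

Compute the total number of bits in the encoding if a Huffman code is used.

Merge the two smallest weights repeatedly:
merge H(48) and B(62): 110
merge F(77) and C(78): 155
merge D(106) and 110: 216
merge A(116) and G(152): 268
merge 155 and E(170): 325
merge 216 and 268: 484
merge 325 and 484: 809
Total encoded bits = sum of merged weights = 110 + 155 + 216 + 268 + 325 + 484 + 809 = 2367.

2367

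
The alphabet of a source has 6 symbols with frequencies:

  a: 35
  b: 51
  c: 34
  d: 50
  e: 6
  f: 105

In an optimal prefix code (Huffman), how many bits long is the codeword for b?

3

Build the tree from the bottom:
combine e(6), c(34) → 40
combine a(35), 40 → 75
combine d(50), b(51) → 101
combine 75, 101 → 176
combine f(105), 176 → 281
b's leaf is at depth 3, giving a 3-bit codeword.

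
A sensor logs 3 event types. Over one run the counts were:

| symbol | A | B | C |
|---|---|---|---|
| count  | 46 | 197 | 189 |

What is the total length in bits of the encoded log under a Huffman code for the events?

Build the Huffman tree bottom-up:
merge A(46) and C(189): 235
merge B(197) and 235: 432
Total encoded bits = sum of merged weights = 235 + 432 = 667.

667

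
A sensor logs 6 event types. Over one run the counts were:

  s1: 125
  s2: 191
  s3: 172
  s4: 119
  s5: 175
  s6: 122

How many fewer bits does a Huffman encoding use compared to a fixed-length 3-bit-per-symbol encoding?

366

Fixed-length: 3 bits × 904 symbols = 2712 bits.
Huffman merges:
s4(119) + s6(122) → 241
s1(125) + s3(172) → 297
s5(175) + s2(191) → 366
241 + 297 → 538
366 + 538 → 904
Huffman total = 241 + 297 + 366 + 538 + 904 = 2346 bits.
Saving = 2712 − 2346 = 366 bits.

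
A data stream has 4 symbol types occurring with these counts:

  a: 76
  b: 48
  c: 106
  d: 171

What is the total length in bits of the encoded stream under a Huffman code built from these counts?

Build the Huffman tree bottom-up:
combine b(48), a(76) → 124
combine c(106), 124 → 230
combine d(171), 230 → 401
The encoded length is the sum of every internal node's weight: 124 + 230 + 401 = 755 bits.

755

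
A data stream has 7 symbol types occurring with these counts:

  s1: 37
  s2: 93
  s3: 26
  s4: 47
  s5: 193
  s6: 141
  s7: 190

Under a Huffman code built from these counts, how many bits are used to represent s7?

Repeatedly merge the two smallest:
combine s3(26), s1(37) → 63
combine s4(47), 63 → 110
combine s2(93), 110 → 203
combine s6(141), s7(190) → 331
combine s5(193), 203 → 396
combine 331, 396 → 727
s7's leaf is at depth 2, giving a 2-bit codeword.

2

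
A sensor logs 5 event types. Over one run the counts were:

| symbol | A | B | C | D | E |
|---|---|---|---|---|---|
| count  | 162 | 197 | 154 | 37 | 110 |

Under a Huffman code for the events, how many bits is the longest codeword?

Merge the two lowest-weight nodes at each step:
merge D(37) and E(110): 147
merge 147 and C(154): 301
merge A(162) and B(197): 359
merge 301 and 359: 660
The rarest symbols sit at the bottom; the longest codeword is 3 bits.

3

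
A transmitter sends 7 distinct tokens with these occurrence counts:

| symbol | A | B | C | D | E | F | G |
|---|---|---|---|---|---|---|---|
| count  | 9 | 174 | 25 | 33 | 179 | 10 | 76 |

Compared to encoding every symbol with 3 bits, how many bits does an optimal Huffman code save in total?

392

Fixed-length: 3 bits × 506 symbols = 1518 bits.
Huffman merges:
combine A(9), F(10) → 19
combine 19, C(25) → 44
combine D(33), 44 → 77
combine G(76), 77 → 153
combine 153, B(174) → 327
combine E(179), 327 → 506
Huffman total = 19 + 44 + 77 + 153 + 327 + 506 = 1126 bits.
Saving = 1518 − 1126 = 392 bits.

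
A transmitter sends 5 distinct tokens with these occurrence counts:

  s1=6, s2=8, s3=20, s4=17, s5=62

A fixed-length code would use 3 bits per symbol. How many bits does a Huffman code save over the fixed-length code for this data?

Fixed-length: 3 bits × 113 symbols = 339 bits.
Huffman merges:
s1(6) + s2(8) → 14
14 + s4(17) → 31
s3(20) + 31 → 51
51 + s5(62) → 113
Huffman total = 14 + 31 + 51 + 113 = 209 bits.
Saving = 339 − 209 = 130 bits.

130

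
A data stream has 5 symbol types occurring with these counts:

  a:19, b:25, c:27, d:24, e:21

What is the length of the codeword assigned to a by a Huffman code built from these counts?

Huffman merges, smallest pair first:
merge a(19) and e(21): 40
merge d(24) and b(25): 49
merge c(27) and 40: 67
merge 49 and 67: 116
a's leaf is at depth 3, giving a 3-bit codeword.

3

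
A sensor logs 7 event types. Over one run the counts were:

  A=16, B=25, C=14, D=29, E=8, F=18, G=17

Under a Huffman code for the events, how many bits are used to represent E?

Huffman merges, smallest pair first:
E(8) + C(14) → 22
A(16) + G(17) → 33
F(18) + 22 → 40
B(25) + D(29) → 54
33 + 40 → 73
54 + 73 → 127
E's leaf is at depth 4, giving a 4-bit codeword.

4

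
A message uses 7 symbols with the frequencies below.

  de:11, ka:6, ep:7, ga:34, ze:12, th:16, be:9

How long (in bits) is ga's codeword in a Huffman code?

2

Build the tree from the bottom:
merge ka(6) and ep(7): 13
merge be(9) and de(11): 20
merge ze(12) and 13: 25
merge th(16) and 20: 36
merge 25 and ga(34): 59
merge 36 and 59: 95
ga's leaf is at depth 2, giving a 2-bit codeword.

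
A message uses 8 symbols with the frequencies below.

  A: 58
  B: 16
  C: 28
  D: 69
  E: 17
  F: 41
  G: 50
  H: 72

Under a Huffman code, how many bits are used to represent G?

Build the tree from the bottom:
combine B(16), E(17) → 33
combine C(28), 33 → 61
combine F(41), G(50) → 91
combine A(58), 61 → 119
combine D(69), H(72) → 141
combine 91, 119 → 210
combine 141, 210 → 351
The subtree containing G is merged 3 times, so code length = 3.

3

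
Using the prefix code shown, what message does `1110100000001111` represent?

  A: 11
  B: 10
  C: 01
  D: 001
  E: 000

Read left to right; each codeword is recognised as soon as it completes (prefix code):
  11→A | 10→B | 10→B | 000→E | 000→E | 11→A | 11→A
Decoded message: ABBEEAA

ABBEEAA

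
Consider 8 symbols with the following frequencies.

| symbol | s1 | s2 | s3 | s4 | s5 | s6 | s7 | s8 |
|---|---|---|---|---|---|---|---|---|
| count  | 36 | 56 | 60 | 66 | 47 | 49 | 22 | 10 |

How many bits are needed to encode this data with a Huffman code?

Merge the two smallest weights repeatedly:
merge s8(10) and s7(22): 32
merge 32 and s1(36): 68
merge s5(47) and s6(49): 96
merge s2(56) and s3(60): 116
merge s4(66) and 68: 134
merge 96 and 116: 212
merge 134 and 212: 346
Each symbol's bit-cost is frequency × depth; summing gives 1004 bits (equivalently 32 + 68 + 96 + 116 + 134 + 212 + 346).

1004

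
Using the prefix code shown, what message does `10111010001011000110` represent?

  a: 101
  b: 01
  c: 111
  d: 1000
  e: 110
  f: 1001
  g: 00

aedade

Read left to right; each codeword is recognised as soon as it completes (prefix code):
  101→a | 110→e | 1000→d | 101→a | 1000→d | 110→e
Decoded message: aedade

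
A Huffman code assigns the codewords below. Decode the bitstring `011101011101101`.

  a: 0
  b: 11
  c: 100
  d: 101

abdabdd

Read left to right; each codeword is recognised as soon as it completes (prefix code):
  0→a | 11→b | 101→d | 0→a | 11→b | 101→d | 101→d
Decoded message: abdabdd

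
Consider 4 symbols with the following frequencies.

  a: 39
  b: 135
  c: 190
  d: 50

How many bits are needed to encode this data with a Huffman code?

727

Build the Huffman tree bottom-up:
a(39) + d(50) → 89
89 + b(135) → 224
c(190) + 224 → 414
Total encoded bits = sum of merged weights = 89 + 224 + 414 = 727.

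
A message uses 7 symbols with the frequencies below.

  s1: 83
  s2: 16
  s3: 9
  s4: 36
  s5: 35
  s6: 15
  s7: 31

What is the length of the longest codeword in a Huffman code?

5

Merge the two lowest-weight nodes at each step:
s3(9) + s6(15) → 24
s2(16) + 24 → 40
s7(31) + s5(35) → 66
s4(36) + 40 → 76
66 + 76 → 142
s1(83) + 142 → 225
The rarest symbols sit at the bottom; the longest codeword is 5 bits.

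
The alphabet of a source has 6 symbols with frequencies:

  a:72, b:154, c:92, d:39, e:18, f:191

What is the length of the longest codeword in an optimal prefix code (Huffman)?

4

Merge the two lowest-weight nodes at each step:
combine e(18), d(39) → 57
combine 57, a(72) → 129
combine c(92), 129 → 221
combine b(154), f(191) → 345
combine 221, 345 → 566
The first pair merged (e, d) ends up deepest, at depth 4.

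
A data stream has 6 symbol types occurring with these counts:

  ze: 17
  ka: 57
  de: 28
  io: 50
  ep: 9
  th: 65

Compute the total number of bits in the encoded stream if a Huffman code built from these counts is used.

Build the Huffman tree bottom-up:
ep(9) + ze(17) → 26
26 + de(28) → 54
io(50) + 54 → 104
ka(57) + th(65) → 122
104 + 122 → 226
The encoded length is the sum of every internal node's weight: 26 + 54 + 104 + 122 + 226 = 532 bits.

532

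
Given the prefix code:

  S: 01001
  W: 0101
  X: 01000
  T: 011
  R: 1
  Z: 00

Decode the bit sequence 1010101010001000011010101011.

Read left to right; each codeword is recognised as soon as it completes (prefix code):
  1→R | 0101→W | 0101→W | 00→Z | 01000→X | 011→T | 0101→W | 0101→W | 1→R
Decoded message: RWWZXTWWR

RWWZXTWWR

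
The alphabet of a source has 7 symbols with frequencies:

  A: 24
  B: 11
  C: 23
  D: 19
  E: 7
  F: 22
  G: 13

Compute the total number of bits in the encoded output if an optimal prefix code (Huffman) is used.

328

Greedily combine the two least-frequent nodes:
combine E(7), B(11) → 18
combine G(13), 18 → 31
combine D(19), F(22) → 41
combine C(23), A(24) → 47
combine 31, 41 → 72
combine 47, 72 → 119
Each symbol's bit-cost is frequency × depth; summing gives 328 bits (equivalently 18 + 31 + 41 + 47 + 72 + 119).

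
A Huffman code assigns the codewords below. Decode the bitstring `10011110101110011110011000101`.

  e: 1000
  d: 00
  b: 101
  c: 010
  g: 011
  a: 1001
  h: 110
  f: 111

Read left to right; each codeword is recognised as soon as it completes (prefix code):
  1001→a | 111→f | 010→c | 111→f | 00→d | 111→f | 1001→a | 1000→e | 101→b
Decoded message: afcfdfaeb

afcfdfaeb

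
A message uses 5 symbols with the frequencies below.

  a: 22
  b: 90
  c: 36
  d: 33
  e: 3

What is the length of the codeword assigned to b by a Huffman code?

1

Huffman merges, smallest pair first:
combine e(3), a(22) → 25
combine 25, d(33) → 58
combine c(36), 58 → 94
combine b(90), 94 → 184
b is a child of the root — depth 1, so its codeword is a single bit.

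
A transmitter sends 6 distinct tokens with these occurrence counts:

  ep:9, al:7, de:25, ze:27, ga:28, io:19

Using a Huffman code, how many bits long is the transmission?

Merge the two smallest weights repeatedly:
merge al(7) and ep(9): 16
merge 16 and io(19): 35
merge de(25) and ze(27): 52
merge ga(28) and 35: 63
merge 52 and 63: 115
The encoded length is the sum of every internal node's weight: 16 + 35 + 52 + 63 + 115 = 281 bits.

281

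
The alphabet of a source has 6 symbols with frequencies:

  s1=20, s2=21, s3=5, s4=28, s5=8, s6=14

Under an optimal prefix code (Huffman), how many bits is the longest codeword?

Merge the two lowest-weight nodes at each step:
s3(5) + s5(8) → 13
13 + s6(14) → 27
s1(20) + s2(21) → 41
27 + s4(28) → 55
41 + 55 → 96
The first pair merged (s3, s5) ends up deepest, at depth 4.

4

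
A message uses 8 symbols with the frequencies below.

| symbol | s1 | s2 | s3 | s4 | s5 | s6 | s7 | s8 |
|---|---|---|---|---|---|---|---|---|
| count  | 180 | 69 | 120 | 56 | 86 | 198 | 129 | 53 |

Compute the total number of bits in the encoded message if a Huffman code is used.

2559

Merge the two smallest weights repeatedly:
merge s8(53) and s4(56): 109
merge s2(69) and s5(86): 155
merge 109 and s3(120): 229
merge s7(129) and 155: 284
merge s1(180) and s6(198): 378
merge 229 and 284: 513
merge 378 and 513: 891
The encoded length is the sum of every internal node's weight: 109 + 155 + 229 + 284 + 378 + 513 + 891 = 2559 bits.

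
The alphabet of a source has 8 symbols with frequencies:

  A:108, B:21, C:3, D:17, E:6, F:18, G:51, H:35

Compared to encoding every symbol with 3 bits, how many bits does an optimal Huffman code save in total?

142

Fixed-length: 3 bits × 259 symbols = 777 bits.
Huffman merges:
combine C(3), E(6) → 9
combine 9, D(17) → 26
combine F(18), B(21) → 39
combine 26, H(35) → 61
combine 39, G(51) → 90
combine 61, 90 → 151
combine A(108), 151 → 259
Huffman total = 9 + 26 + 39 + 61 + 90 + 151 + 259 = 635 bits.
Saving = 777 − 635 = 142 bits.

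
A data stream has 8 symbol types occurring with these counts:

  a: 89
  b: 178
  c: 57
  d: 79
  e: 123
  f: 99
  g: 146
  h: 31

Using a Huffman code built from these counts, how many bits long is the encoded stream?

2316

Merge the two smallest weights repeatedly:
merge h(31) and c(57): 88
merge d(79) and 88: 167
merge a(89) and f(99): 188
merge e(123) and g(146): 269
merge 167 and b(178): 345
merge 188 and 269: 457
merge 345 and 457: 802
Total encoded bits = sum of merged weights = 88 + 167 + 188 + 269 + 345 + 457 + 802 = 2316.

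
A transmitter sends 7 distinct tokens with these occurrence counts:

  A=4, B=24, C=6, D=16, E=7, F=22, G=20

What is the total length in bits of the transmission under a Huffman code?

Build the Huffman tree bottom-up:
combine A(4), C(6) → 10
combine E(7), 10 → 17
combine D(16), 17 → 33
combine G(20), F(22) → 42
combine B(24), 33 → 57
combine 42, 57 → 99
The encoded length is the sum of every internal node's weight: 10 + 17 + 33 + 42 + 57 + 99 = 258 bits.

258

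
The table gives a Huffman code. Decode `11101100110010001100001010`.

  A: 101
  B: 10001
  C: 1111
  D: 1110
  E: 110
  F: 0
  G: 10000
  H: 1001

DEFEFBGAF

Read left to right; each codeword is recognised as soon as it completes (prefix code):
  1110→D | 110→E | 0→F | 110→E | 0→F | 10001→B | 10000→G | 101→A | 0→F
Decoded message: DEFEFBGAF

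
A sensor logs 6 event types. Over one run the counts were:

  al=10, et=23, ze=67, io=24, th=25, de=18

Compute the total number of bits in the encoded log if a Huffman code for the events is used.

395

Merge the two smallest weights repeatedly:
combine al(10), de(18) → 28
combine et(23), io(24) → 47
combine th(25), 28 → 53
combine 47, 53 → 100
combine ze(67), 100 → 167
Total encoded bits = sum of merged weights = 28 + 47 + 53 + 100 + 167 = 395.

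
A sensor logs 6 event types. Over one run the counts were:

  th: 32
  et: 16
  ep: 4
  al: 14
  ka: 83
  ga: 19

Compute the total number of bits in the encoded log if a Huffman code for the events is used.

Greedily combine the two least-frequent nodes:
merge ep(4) and al(14): 18
merge et(16) and 18: 34
merge ga(19) and th(32): 51
merge 34 and 51: 85
merge ka(83) and 85: 168
Total encoded bits = sum of merged weights = 18 + 34 + 51 + 85 + 168 = 356.

356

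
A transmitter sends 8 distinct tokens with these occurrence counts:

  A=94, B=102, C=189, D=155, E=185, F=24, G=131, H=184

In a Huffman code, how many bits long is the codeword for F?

4

Build the tree from the bottom:
merge F(24) and A(94): 118
merge B(102) and 118: 220
merge G(131) and D(155): 286
merge H(184) and E(185): 369
merge C(189) and 220: 409
merge 286 and 369: 655
merge 409 and 655: 1064
F sits 4 levels below the root, so its codeword is 4 bits.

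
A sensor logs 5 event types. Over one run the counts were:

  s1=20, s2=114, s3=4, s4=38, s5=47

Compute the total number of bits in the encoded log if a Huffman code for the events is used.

Merge the two smallest weights repeatedly:
combine s3(4), s1(20) → 24
combine 24, s4(38) → 62
combine s5(47), 62 → 109
combine 109, s2(114) → 223
Total encoded bits = sum of merged weights = 24 + 62 + 109 + 223 = 418.

418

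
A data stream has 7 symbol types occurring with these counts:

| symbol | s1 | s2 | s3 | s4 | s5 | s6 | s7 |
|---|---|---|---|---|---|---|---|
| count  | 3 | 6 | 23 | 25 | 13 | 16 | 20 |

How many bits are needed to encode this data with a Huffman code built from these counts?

279

Merge the two smallest weights repeatedly:
combine s1(3), s2(6) → 9
combine 9, s5(13) → 22
combine s6(16), s7(20) → 36
combine 22, s3(23) → 45
combine s4(25), 36 → 61
combine 45, 61 → 106
Total encoded bits = sum of merged weights = 9 + 22 + 36 + 45 + 61 + 106 = 279.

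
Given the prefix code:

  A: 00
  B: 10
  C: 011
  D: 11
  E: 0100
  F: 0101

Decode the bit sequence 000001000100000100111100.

AAEEAEDDA

Read left to right; each codeword is recognised as soon as it completes (prefix code):
  00→A | 00→A | 0100→E | 0100→E | 00→A | 0100→E | 11→D | 11→D | 00→A
Decoded message: AAEEAEDDA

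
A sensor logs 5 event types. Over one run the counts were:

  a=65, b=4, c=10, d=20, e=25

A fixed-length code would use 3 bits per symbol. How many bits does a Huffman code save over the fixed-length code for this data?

141

Fixed-length: 3 bits × 124 symbols = 372 bits.
Huffman merges:
merge b(4) and c(10): 14
merge 14 and d(20): 34
merge e(25) and 34: 59
merge 59 and a(65): 124
Huffman total = 14 + 34 + 59 + 124 = 231 bits.
Saving = 372 − 231 = 141 bits.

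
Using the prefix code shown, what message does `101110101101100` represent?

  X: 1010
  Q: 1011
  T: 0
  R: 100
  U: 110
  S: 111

QXUUT

Read left to right; each codeword is recognised as soon as it completes (prefix code):
  1011→Q | 1010→X | 110→U | 110→U | 0→T
Decoded message: QXUUT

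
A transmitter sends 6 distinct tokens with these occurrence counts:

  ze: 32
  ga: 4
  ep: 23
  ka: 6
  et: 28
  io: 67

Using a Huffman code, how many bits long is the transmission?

356

Merge the two smallest weights repeatedly:
combine ga(4), ka(6) → 10
combine 10, ep(23) → 33
combine et(28), ze(32) → 60
combine 33, 60 → 93
combine io(67), 93 → 160
Total encoded bits = sum of merged weights = 10 + 33 + 60 + 93 + 160 = 356.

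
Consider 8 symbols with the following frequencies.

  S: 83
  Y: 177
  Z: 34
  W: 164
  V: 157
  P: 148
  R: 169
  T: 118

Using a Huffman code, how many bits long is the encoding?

3090

Build the Huffman tree bottom-up:
combine Z(34), S(83) → 117
combine 117, T(118) → 235
combine P(148), V(157) → 305
combine W(164), R(169) → 333
combine Y(177), 235 → 412
combine 305, 333 → 638
combine 412, 638 → 1050
The encoded length is the sum of every internal node's weight: 117 + 235 + 305 + 333 + 412 + 638 + 1050 = 3090 bits.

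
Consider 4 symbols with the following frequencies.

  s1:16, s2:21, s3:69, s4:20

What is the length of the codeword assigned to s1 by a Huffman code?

Build the tree from the bottom:
merge s1(16) and s4(20): 36
merge s2(21) and 36: 57
merge 57 and s3(69): 126
The subtree containing s1 is merged 3 times, so code length = 3.

3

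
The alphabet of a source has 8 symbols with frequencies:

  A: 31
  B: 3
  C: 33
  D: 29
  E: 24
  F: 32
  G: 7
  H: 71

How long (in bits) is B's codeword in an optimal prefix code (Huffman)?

4

Huffman merges, smallest pair first:
merge B(3) and G(7): 10
merge 10 and E(24): 34
merge D(29) and A(31): 60
merge F(32) and C(33): 65
merge 34 and 60: 94
merge 65 and H(71): 136
merge 94 and 136: 230
B sits 4 levels below the root, so its codeword is 4 bits.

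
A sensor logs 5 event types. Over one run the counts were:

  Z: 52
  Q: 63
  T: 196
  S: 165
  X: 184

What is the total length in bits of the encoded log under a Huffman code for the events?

Greedily combine the two least-frequent nodes:
merge Z(52) and Q(63): 115
merge 115 and S(165): 280
merge X(184) and T(196): 380
merge 280 and 380: 660
The encoded length is the sum of every internal node's weight: 115 + 280 + 380 + 660 = 1435 bits.

1435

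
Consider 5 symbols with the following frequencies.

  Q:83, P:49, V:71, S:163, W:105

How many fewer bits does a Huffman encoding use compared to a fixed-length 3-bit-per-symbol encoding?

Fixed-length: 3 bits × 471 symbols = 1413 bits.
Huffman merges:
combine P(49), V(71) → 120
combine Q(83), W(105) → 188
combine 120, S(163) → 283
combine 188, 283 → 471
Huffman total = 120 + 188 + 283 + 471 = 1062 bits.
Saving = 1413 − 1062 = 351 bits.

351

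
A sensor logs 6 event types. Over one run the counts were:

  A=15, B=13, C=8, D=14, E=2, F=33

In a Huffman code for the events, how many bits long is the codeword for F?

1

Build the tree from the bottom:
combine E(2), C(8) → 10
combine 10, B(13) → 23
combine D(14), A(15) → 29
combine 23, 29 → 52
combine F(33), 52 → 85
F is a child of the root — depth 1, so its codeword is a single bit.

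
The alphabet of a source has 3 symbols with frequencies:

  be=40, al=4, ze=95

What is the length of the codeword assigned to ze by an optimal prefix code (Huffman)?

1

Build the tree from the bottom:
merge al(4) and be(40): 44
merge 44 and ze(95): 139
ze is merged only at the final step, so code length = 1.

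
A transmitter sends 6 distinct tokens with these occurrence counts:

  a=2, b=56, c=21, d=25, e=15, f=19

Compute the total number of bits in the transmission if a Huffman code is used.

Merge the two smallest weights repeatedly:
a(2) + e(15) → 17
17 + f(19) → 36
c(21) + d(25) → 46
36 + 46 → 82
b(56) + 82 → 138
Each symbol's bit-cost is frequency × depth; summing gives 319 bits (equivalently 17 + 36 + 46 + 82 + 138).

319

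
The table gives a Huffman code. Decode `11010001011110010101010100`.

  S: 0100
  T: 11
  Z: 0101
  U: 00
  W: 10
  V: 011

Read left to right; each codeword is recognised as soon as it completes (prefix code):
  11→T | 0100→S | 0101→Z | 11→T | 10→W | 0101→Z | 0101→Z | 0100→S
Decoded message: TSZTWZZS

TSZTWZZS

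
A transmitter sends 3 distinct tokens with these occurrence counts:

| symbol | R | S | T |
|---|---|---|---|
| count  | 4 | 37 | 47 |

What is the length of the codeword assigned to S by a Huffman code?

Repeatedly merge the two smallest:
R(4) + S(37) → 41
41 + T(47) → 88
The subtree containing S is merged 2 times, so code length = 2.

2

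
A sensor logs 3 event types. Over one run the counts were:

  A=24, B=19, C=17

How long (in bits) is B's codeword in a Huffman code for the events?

Repeatedly merge the two smallest:
combine C(17), B(19) → 36
combine A(24), 36 → 60
B's leaf is at depth 2, giving a 2-bit codeword.

2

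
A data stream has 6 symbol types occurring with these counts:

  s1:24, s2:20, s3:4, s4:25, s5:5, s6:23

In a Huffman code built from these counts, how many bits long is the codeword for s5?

Build the tree from the bottom:
combine s3(4), s5(5) → 9
combine 9, s2(20) → 29
combine s6(23), s1(24) → 47
combine s4(25), 29 → 54
combine 47, 54 → 101
s5's leaf is at depth 4, giving a 4-bit codeword.

4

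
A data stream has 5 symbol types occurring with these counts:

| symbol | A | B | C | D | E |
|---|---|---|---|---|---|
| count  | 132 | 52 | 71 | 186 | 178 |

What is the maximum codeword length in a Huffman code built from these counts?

Merge the two lowest-weight nodes at each step:
merge B(52) and C(71): 123
merge 123 and A(132): 255
merge E(178) and D(186): 364
merge 255 and 364: 619
The rarest symbols sit at the bottom; the longest codeword is 3 bits.

3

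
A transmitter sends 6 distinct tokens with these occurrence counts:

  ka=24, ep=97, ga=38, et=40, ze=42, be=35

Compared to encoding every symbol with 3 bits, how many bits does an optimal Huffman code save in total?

139

Fixed-length: 3 bits × 276 symbols = 828 bits.
Huffman merges:
ka(24) + be(35) → 59
ga(38) + et(40) → 78
ze(42) + 59 → 101
78 + ep(97) → 175
101 + 175 → 276
Huffman total = 59 + 78 + 101 + 175 + 276 = 689 bits.
Saving = 828 − 689 = 139 bits.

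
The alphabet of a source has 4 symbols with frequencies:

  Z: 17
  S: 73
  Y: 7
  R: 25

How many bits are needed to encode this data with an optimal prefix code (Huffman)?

Merge the two smallest weights repeatedly:
Y(7) + Z(17) → 24
24 + R(25) → 49
49 + S(73) → 122
The encoded length is the sum of every internal node's weight: 24 + 49 + 122 = 195 bits.

195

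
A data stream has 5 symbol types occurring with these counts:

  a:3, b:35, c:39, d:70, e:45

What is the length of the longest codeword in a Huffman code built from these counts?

3

Merge the two lowest-weight nodes at each step:
combine a(3), b(35) → 38
combine 38, c(39) → 77
combine e(45), d(70) → 115
combine 77, 115 → 192
The rarest symbols sit at the bottom; the longest codeword is 3 bits.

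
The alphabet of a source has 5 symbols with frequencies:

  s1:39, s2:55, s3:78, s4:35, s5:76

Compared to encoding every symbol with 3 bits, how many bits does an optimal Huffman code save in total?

209

Fixed-length: 3 bits × 283 symbols = 849 bits.
Huffman merges:
combine s4(35), s1(39) → 74
combine s2(55), 74 → 129
combine s5(76), s3(78) → 154
combine 129, 154 → 283
Huffman total = 74 + 129 + 154 + 283 = 640 bits.
Saving = 849 − 640 = 209 bits.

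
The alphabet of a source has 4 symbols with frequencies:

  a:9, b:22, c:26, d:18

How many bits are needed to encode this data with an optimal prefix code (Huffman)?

150

Build the Huffman tree bottom-up:
a(9) + d(18) → 27
b(22) + c(26) → 48
27 + 48 → 75
Total encoded bits = sum of merged weights = 27 + 48 + 75 = 150.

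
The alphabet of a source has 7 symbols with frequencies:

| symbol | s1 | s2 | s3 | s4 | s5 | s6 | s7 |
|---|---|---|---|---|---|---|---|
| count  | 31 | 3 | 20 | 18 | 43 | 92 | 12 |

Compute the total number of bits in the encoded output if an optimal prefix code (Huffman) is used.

Build the Huffman tree bottom-up:
merge s2(3) and s7(12): 15
merge 15 and s4(18): 33
merge s3(20) and s1(31): 51
merge 33 and s5(43): 76
merge 51 and 76: 127
merge s6(92) and 127: 219
Each symbol's bit-cost is frequency × depth; summing gives 521 bits (equivalently 15 + 33 + 51 + 76 + 127 + 219).

521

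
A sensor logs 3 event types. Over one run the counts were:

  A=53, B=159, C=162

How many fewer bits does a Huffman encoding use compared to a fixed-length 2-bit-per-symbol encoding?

Fixed-length: 2 bits × 374 symbols = 748 bits.
Huffman merges:
combine A(53), B(159) → 212
combine C(162), 212 → 374
Huffman total = 212 + 374 = 586 bits.
Saving = 748 − 586 = 162 bits.

162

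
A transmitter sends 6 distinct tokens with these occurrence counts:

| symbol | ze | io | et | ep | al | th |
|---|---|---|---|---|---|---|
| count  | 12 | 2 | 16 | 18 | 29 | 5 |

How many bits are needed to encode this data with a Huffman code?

190

Greedily combine the two least-frequent nodes:
combine io(2), th(5) → 7
combine 7, ze(12) → 19
combine et(16), ep(18) → 34
combine 19, al(29) → 48
combine 34, 48 → 82
Total encoded bits = sum of merged weights = 7 + 19 + 34 + 48 + 82 = 190.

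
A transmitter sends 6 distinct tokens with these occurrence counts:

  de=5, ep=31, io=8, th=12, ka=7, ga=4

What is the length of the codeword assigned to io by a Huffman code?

3

Build the tree from the bottom:
combine ga(4), de(5) → 9
combine ka(7), io(8) → 15
combine 9, th(12) → 21
combine 15, 21 → 36
combine ep(31), 36 → 67
io sits 3 levels below the root, so its codeword is 3 bits.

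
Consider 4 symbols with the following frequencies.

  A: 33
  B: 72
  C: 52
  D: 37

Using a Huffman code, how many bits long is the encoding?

Greedily combine the two least-frequent nodes:
merge A(33) and D(37): 70
merge C(52) and 70: 122
merge B(72) and 122: 194
Total encoded bits = sum of merged weights = 70 + 122 + 194 = 386.

386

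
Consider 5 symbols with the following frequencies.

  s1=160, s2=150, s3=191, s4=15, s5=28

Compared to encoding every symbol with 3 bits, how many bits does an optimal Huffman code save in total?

501

Fixed-length: 3 bits × 544 symbols = 1632 bits.
Huffman merges:
merge s4(15) and s5(28): 43
merge 43 and s2(150): 193
merge s1(160) and s3(191): 351
merge 193 and 351: 544
Huffman total = 43 + 193 + 351 + 544 = 1131 bits.
Saving = 1632 − 1131 = 501 bits.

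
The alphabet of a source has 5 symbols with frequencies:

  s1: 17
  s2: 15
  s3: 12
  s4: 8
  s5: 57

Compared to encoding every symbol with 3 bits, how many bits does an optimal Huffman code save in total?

114

Fixed-length: 3 bits × 109 symbols = 327 bits.
Huffman merges:
s4(8) + s3(12) → 20
s2(15) + s1(17) → 32
20 + 32 → 52
52 + s5(57) → 109
Huffman total = 20 + 32 + 52 + 109 = 213 bits.
Saving = 327 − 213 = 114 bits.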